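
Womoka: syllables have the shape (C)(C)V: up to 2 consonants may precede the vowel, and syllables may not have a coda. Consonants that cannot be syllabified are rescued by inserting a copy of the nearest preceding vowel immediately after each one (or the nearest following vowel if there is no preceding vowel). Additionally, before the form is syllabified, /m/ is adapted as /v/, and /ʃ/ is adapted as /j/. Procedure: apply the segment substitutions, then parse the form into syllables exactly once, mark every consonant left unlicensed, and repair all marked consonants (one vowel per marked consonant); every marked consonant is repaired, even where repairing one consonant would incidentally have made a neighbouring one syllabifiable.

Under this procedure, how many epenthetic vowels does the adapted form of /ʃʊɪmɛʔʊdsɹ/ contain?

3

After substitution the input is /jʊɪvɛʔʊdsɹ/.
The unsyllabifiable consonants are /d/, /s/, /ɹ/; each receives one epenthetic vowel.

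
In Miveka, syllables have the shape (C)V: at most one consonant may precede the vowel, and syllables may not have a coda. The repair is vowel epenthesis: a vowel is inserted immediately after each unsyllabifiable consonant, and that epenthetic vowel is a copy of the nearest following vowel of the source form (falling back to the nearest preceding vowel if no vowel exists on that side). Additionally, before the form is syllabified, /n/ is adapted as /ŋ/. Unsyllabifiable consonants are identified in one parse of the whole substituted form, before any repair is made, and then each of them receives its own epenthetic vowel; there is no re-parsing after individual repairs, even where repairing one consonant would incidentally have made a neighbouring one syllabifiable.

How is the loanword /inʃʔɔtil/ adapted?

iŋɔʃɔʔɔtili

Substitution: /n/ → /ŋ/, giving /iŋʃʔɔtil/.
Under (C)V, the unsyllabifiable consonants are /ŋ/, /ʃ/, /l/ (no codas are permitted; onsets are limited to one consonant).
Each unlicensed consonant becomes the onset of a new syllable: /ŋ/ → /ŋɔ/, /ʃ/ → /ʃɔ/, /l/ → /li/.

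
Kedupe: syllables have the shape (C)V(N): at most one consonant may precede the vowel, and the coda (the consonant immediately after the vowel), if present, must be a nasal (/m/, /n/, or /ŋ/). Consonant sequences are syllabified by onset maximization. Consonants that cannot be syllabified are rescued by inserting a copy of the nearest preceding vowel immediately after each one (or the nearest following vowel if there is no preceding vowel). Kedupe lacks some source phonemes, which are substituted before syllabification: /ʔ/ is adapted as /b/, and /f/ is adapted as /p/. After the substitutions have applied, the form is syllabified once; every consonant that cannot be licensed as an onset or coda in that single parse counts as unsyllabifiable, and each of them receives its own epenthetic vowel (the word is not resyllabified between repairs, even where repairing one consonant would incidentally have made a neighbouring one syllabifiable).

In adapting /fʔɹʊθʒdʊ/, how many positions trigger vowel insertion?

After substitution the input is /pbɹʊθʒdʊ/.
The unsyllabifiable consonants are /p/, /b/, /θ/, /ʒ/; each receives one epenthetic vowel.

4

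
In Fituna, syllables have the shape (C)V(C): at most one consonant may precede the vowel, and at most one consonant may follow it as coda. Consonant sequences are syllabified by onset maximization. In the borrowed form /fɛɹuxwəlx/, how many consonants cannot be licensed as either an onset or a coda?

1

Under (C)V(C), the unsyllabifiable consonants are /x/ (at most one coda consonant is licensed; onsets are limited to one consonant).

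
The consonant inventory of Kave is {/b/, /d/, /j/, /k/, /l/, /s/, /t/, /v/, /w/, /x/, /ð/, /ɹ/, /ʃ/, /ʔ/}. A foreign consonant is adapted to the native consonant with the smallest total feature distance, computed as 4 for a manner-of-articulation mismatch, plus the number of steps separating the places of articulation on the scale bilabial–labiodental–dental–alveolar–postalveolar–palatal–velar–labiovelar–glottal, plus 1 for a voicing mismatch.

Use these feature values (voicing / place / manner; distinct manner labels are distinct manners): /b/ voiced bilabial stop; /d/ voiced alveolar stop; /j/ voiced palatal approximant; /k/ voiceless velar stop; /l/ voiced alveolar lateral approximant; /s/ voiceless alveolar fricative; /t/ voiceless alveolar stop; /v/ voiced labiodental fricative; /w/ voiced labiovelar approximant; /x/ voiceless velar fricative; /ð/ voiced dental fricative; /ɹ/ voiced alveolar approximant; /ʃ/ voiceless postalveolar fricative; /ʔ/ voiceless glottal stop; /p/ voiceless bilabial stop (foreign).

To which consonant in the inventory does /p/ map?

b

/b/ is closest: same manner (stop), place distance 0 (bilabial→bilabial), voicing differs (+1); total 1. Next closest is /t/ at distance 3.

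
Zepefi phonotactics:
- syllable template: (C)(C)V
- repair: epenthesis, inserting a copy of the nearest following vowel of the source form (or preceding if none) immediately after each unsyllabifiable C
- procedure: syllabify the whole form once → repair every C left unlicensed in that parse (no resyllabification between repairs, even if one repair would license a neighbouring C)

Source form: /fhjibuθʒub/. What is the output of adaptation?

fihjibuθʒubu

The consonants /f/, /b/ cannot be parsed into a legal (C)(C)V syllable (no codas are permitted; onsets may contain at most 2 consonants).
Inserting the epenthetic vowel yields /f/ → /fi/, /b/ → /bu/.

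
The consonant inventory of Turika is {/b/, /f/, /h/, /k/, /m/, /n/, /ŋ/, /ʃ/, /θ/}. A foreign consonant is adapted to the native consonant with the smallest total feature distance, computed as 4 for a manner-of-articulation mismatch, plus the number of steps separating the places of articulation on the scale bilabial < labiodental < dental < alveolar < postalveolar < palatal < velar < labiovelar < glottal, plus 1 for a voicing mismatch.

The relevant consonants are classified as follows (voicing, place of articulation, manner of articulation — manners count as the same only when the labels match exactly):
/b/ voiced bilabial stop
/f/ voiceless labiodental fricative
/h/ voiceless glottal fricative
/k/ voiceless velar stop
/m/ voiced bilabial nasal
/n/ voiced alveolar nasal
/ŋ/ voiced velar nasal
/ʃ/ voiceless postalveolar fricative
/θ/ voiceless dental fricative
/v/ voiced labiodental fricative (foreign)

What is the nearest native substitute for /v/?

/f/ is closest: same manner (fricative), place distance 0 (labiodental→labiodental), voicing differs (+1); total 1. Next closest is /θ/ at distance 2.

f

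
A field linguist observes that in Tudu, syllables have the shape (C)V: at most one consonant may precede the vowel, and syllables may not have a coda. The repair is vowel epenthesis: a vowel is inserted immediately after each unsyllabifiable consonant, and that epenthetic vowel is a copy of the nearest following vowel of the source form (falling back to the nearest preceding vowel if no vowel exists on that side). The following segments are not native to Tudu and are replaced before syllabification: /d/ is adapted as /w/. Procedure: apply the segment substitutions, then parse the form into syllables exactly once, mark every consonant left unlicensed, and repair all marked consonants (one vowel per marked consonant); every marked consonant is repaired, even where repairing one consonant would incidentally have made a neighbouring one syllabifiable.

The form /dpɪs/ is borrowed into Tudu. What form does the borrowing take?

Substitution: /d/ → /w/, giving /wpɪs/.
Under (C)V, the unsyllabifiable consonants are /w/, /s/ (no codas are permitted; onsets are limited to one consonant).
Inserting the epenthetic vowel yields /w/ → /wɪ/, /s/ → /sɪ/.

wɪpɪsɪ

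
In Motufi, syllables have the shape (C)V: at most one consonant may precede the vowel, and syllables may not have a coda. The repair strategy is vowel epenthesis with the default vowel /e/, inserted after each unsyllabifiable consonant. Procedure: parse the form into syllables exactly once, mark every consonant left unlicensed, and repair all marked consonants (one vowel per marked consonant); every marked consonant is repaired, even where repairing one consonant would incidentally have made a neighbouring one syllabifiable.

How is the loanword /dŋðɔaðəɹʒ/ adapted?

deŋeðɔaðəɹeʒe

The consonants /d/, /ŋ/, /ɹ/, /ʒ/ cannot be parsed into a legal (C)V syllable (no codas are permitted; onsets are limited to one consonant).
Each unlicensed consonant becomes the onset of a new syllable: /d/ → /de/, /ŋ/ → /ŋe/, /ɹ/ → /ɹe/, /ʒ/ → /ʒe/.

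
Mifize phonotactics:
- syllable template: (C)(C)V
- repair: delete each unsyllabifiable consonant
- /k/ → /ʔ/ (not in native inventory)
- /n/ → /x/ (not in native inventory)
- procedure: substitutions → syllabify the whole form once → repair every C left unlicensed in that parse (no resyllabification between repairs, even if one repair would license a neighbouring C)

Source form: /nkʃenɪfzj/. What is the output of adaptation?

Substitution: /n/ → /x/, /k/ → /ʔ/, giving /xʔʃexɪfzj/.
Syllabifying with onset maximization leaves /x/, /f/, /z/, /j/ stranded (no codas are permitted; onsets may contain at most 2 consonants).
Deletion applies to /x/, /f/, /z/, /j/.

ʔʃexɪ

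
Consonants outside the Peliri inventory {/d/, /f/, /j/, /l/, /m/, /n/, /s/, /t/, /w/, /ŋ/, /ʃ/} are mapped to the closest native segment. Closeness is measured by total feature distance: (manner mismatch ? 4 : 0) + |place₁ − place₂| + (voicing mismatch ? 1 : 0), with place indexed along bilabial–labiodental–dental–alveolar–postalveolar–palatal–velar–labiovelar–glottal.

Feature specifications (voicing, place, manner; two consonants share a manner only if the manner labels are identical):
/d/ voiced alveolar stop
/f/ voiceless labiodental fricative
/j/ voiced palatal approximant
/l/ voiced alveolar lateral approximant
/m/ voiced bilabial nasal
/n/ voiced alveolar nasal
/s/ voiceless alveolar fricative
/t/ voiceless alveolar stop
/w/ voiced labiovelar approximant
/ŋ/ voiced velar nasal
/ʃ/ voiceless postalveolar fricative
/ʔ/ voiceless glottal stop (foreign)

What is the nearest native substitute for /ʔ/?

t

/t/ is closest: same manner (stop), place distance 5 (glottal→alveolar), same voicing; total 5. Next closest is /d/ at distance 6.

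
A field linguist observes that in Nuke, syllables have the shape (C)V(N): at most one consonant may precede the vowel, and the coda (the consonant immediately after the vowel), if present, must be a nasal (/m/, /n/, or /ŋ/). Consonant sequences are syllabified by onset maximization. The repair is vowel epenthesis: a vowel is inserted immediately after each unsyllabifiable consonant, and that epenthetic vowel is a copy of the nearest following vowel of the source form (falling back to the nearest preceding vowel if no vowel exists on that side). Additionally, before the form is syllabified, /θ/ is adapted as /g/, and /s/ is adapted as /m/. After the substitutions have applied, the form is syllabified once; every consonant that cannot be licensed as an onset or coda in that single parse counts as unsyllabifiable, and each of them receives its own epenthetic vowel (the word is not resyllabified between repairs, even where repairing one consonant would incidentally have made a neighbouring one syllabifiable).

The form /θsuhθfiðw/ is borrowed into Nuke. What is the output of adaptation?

Substitution: /θ/ → /g/, /s/ → /m/, giving /gmuhgfiðw/.
Under (C)V(N), the unsyllabifiable consonants are /g/, /h/, /g/, /ð/, /w/ (only a nasal (/m/, /n/, or /ŋ/) is licensed in coda position; onsets are limited to one consonant).
Epenthesis after each stranded consonant: /g/ → /gu/, /h/ → /hi/, /g/ → /gi/, /ð/ → /ði/, /w/ → /wi/.

gumuhigifiðiwi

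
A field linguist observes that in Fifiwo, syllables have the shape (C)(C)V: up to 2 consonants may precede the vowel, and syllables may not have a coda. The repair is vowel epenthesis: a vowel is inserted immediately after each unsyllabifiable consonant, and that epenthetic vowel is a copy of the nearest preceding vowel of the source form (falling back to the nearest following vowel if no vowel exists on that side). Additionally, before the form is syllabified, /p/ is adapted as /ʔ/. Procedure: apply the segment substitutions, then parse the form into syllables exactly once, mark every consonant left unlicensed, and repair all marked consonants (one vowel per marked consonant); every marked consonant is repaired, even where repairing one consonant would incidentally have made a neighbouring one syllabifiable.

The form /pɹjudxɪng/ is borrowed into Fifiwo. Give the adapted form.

ʔuɹjudxɪnɪgɪ

Substitution: /p/ → /ʔ/, giving /ʔɹjudxɪng/.
Under (C)(C)V, the unsyllabifiable consonants are /ʔ/, /n/, /g/ (no codas are permitted; onsets may contain at most 2 consonants).
Epenthesis after each stranded consonant: /ʔ/ → /ʔu/, /n/ → /nɪ/, /g/ → /gɪ/.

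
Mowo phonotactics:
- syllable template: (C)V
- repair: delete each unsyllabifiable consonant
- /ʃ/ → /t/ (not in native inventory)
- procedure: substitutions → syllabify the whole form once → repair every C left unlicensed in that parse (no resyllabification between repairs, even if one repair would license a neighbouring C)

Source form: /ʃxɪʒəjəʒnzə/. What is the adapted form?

xɪʒəjəzə

Substitution: /ʃ/ → /t/, giving /txɪʒəjəʒnzə/.
Syllabifying with onset maximization leaves /t/, /ʒ/, /n/ stranded (no codas are permitted; onsets are limited to one consonant).
Deletion applies to /t/, /ʒ/, /n/.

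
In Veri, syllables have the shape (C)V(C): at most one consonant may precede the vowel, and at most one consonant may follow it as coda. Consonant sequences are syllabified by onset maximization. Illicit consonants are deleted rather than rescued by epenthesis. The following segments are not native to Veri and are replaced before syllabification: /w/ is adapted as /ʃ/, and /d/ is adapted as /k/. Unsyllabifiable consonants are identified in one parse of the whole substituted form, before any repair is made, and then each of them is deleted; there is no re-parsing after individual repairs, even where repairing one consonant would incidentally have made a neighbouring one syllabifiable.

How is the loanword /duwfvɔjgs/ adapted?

Substitution: /d/ → /k/, /w/ → /ʃ/, giving /kuʃfvɔjgs/.
Under (C)V(C), the unsyllabifiable consonants are /f/, /g/, /s/ (at most one coda consonant is licensed; onsets are limited to one consonant).
Each unlicensed consonant is deleted: /f/, /g/, /s/.

kuʃvɔj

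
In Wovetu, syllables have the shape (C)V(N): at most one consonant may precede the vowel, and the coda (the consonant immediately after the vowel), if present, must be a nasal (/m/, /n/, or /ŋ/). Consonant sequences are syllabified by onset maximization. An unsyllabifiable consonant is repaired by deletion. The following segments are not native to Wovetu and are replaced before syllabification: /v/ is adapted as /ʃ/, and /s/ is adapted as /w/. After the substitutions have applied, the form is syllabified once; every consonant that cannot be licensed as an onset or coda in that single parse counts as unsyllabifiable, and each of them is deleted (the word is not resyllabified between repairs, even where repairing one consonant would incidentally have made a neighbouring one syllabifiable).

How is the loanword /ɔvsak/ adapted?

Substitution: /v/ → /ʃ/, /s/ → /w/, giving /ɔʃwak/.
The consonants /ʃ/, /k/ cannot be parsed into a legal (C)V(N) syllable (only a nasal (/m/, /n/, or /ŋ/) is licensed in coda position; onsets are limited to one consonant).
Deleting the stranded consonants removes /ʃ/, /k/.

ɔwa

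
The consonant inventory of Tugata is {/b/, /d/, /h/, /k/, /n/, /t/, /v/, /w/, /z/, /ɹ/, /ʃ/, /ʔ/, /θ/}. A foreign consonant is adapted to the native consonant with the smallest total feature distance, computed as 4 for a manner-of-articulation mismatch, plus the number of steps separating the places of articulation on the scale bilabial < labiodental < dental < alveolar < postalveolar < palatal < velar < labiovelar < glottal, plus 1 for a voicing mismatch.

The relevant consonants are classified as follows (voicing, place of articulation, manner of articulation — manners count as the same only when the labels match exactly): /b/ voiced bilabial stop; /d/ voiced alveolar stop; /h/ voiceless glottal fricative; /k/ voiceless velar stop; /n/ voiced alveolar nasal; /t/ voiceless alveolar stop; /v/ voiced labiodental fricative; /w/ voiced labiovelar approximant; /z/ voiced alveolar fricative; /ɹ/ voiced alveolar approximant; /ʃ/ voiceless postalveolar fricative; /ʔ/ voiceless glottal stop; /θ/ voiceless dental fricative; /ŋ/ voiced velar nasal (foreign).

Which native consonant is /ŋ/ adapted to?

/n/ is closest: same manner (nasal), place distance 3 (velar→alveolar), same voicing; total 3. Next closest is /k/ at distance 5.

n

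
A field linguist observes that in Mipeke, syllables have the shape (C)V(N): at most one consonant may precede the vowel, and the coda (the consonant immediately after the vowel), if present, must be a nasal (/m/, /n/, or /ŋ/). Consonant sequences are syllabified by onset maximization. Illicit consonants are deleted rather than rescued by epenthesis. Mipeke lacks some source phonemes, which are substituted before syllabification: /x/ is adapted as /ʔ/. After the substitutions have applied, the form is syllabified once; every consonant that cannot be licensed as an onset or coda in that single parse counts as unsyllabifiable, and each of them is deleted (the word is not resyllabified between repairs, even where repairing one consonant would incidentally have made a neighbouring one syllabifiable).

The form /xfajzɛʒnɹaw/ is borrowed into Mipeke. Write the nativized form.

Substitution: /x/ → /ʔ/, giving /ʔfajzɛʒnɹaw/.
Under (C)V(N), the unsyllabifiable consonants are /ʔ/, /j/, /ʒ/, /n/, /w/ (only a nasal (/m/, /n/, or /ŋ/) is licensed in coda position; onsets are limited to one consonant).
Deletion applies to /ʔ/, /j/, /ʒ/, /n/, /w/.

fazɛɹa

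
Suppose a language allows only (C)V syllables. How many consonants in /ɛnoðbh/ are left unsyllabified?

3

Syllabifying with onset maximization leaves /ð/, /b/, /h/ stranded (no codas are permitted; onsets are limited to one consonant).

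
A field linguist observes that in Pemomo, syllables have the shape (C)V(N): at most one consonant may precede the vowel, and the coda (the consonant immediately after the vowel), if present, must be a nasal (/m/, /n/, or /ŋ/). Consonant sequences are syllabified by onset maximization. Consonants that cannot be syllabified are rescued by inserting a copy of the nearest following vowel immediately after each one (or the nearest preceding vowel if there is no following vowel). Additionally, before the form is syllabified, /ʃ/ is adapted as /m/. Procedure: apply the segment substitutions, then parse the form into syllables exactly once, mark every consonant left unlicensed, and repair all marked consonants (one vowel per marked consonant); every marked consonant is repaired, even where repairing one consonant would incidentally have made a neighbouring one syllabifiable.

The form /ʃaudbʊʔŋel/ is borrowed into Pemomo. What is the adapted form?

Substitution: /ʃ/ → /m/, giving /maudbʊʔŋel/.
The consonants /d/, /ʔ/, /l/ cannot be parsed into a legal (C)V(N) syllable (only a nasal (/m/, /n/, or /ŋ/) is licensed in coda position; onsets are limited to one consonant).
Each unlicensed consonant becomes the onset of a new syllable: /d/ → /dʊ/, /ʔ/ → /ʔe/, /l/ → /le/.

maudʊbʊʔeŋele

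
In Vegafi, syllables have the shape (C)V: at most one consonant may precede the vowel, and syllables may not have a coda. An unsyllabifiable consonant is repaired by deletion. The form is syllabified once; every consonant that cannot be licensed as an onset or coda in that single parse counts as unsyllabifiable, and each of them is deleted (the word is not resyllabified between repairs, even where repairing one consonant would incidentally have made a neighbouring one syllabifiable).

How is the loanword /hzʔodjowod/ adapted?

ʔojowo

Syllabifying with onset maximization leaves /h/, /z/, /d/, /d/ stranded (no codas are permitted; onsets are limited to one consonant).
Each unlicensed consonant is deleted: /h/, /z/, /d/, /d/.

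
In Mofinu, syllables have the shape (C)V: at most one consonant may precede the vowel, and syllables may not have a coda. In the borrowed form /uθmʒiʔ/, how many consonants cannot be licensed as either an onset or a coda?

3

The consonants /θ/, /m/, /ʔ/ cannot be parsed into a legal (C)V syllable (no codas are permitted; onsets are limited to one consonant).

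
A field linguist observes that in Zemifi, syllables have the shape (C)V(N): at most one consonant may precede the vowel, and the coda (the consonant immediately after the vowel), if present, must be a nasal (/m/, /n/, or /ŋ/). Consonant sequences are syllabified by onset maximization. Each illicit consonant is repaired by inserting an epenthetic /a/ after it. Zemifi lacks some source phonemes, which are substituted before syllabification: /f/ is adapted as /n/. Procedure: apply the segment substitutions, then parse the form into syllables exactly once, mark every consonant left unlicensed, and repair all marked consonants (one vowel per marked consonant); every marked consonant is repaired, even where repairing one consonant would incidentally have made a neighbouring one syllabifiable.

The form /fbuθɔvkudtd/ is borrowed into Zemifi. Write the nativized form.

Substitution: /f/ → /n/, giving /nbuθɔvkudtd/.
The consonants /n/, /v/, /d/, /t/, /d/ cannot be parsed into a legal (C)V(N) syllable (only a nasal (/m/, /n/, or /ŋ/) is licensed in coda position; onsets are limited to one consonant).
Each unlicensed consonant becomes the onset of a new syllable: /n/ → /na/, /v/ → /va/, /d/ → /da/, /t/ → /ta/, /d/ → /da/.

nabuθɔvakudatada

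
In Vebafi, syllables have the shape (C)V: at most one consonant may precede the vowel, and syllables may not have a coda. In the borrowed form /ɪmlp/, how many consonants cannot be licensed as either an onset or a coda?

3

Syllabifying with onset maximization leaves /m/, /l/, /p/ stranded (no codas are permitted; onsets are limited to one consonant).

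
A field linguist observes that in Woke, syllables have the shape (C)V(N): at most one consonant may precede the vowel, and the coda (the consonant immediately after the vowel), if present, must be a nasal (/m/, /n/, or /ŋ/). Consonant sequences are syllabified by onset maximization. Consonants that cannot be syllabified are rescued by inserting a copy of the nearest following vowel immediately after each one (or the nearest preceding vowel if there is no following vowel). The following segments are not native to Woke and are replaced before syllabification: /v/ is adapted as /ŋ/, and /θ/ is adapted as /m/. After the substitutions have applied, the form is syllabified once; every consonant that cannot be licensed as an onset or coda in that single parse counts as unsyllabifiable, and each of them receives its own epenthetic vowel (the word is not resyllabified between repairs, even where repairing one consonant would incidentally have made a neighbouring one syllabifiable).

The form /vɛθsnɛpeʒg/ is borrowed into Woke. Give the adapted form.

ŋɛmsɛnɛpeʒege

Substitution: /v/ → /ŋ/, /θ/ → /m/, giving /ŋɛmsnɛpeʒg/.
Under (C)V(N), the unsyllabifiable consonants are /s/, /ʒ/, /g/ (only a nasal (/m/, /n/, or /ŋ/) is licensed in coda position; onsets are limited to one consonant).
Inserting the epenthetic vowel yields /s/ → /sɛ/, /ʒ/ → /ʒe/, /g/ → /ge/.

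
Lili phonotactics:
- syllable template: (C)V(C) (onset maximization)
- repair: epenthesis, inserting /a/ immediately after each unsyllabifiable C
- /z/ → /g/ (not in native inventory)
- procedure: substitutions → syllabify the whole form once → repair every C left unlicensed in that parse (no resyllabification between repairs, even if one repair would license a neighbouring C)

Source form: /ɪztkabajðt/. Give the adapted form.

ɪgtakabajðata

Substitution: /z/ → /g/, giving /ɪgtkabajðt/.
Syllabifying with onset maximization leaves /t/, /ð/, /t/ stranded (at most one coda consonant is licensed; onsets are limited to one consonant).
Each unlicensed consonant becomes the onset of a new syllable: /t/ → /ta/, /ð/ → /ða/, /t/ → /ta/.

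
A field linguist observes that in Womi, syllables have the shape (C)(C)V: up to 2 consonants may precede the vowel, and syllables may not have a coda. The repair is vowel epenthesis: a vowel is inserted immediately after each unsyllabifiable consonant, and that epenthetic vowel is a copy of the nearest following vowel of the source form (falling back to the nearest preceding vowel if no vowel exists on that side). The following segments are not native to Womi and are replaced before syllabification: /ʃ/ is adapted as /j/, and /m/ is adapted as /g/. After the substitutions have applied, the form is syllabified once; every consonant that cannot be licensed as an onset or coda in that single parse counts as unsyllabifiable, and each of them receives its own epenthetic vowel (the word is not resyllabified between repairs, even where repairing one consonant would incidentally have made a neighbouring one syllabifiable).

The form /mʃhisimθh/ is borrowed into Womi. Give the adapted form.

Substitution: /m/ → /g/, /ʃ/ → /j/, giving /gjhisigθh/.
Syllabifying with onset maximization leaves /g/, /g/, /θ/, /h/ stranded (no codas are permitted; onsets may contain at most 2 consonants).
Inserting the epenthetic vowel yields /g/ → /gi/, /g/ → /gi/, /θ/ → /θi/, /h/ → /hi/.

gijhisigiθihi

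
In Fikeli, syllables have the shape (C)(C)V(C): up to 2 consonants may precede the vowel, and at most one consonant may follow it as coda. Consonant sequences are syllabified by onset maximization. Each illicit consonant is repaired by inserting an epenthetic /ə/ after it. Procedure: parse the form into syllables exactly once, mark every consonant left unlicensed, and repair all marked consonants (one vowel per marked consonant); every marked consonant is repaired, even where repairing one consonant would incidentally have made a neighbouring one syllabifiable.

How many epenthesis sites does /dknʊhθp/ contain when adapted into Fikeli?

The unsyllabifiable consonants are /d/, /θ/, /p/; each receives one epenthetic vowel.

3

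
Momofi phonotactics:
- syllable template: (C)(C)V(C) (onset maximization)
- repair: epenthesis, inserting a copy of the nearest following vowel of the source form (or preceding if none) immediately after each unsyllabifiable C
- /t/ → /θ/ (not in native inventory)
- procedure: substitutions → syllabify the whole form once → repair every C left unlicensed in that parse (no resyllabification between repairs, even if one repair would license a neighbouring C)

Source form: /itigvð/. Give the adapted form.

iθigviði

Substitution: /t/ → /θ/, giving /iθigvð/.
Under (C)(C)V(C), the unsyllabifiable consonants are /v/, /ð/ (at most one coda consonant is licensed; onsets may contain at most 2 consonants).
Each unlicensed consonant becomes the onset of a new syllable: /v/ → /vi/, /ð/ → /ði/.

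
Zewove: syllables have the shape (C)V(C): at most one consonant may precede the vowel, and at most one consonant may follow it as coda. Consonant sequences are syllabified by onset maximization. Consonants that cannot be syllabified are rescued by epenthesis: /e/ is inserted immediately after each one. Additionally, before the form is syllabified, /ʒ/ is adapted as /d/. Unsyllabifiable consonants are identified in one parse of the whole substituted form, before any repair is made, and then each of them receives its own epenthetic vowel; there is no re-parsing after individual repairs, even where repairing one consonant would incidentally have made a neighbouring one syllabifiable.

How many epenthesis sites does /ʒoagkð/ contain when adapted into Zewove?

After substitution the input is /doagkð/.
The unsyllabifiable consonants are /k/, /ð/; each receives one epenthetic vowel.

2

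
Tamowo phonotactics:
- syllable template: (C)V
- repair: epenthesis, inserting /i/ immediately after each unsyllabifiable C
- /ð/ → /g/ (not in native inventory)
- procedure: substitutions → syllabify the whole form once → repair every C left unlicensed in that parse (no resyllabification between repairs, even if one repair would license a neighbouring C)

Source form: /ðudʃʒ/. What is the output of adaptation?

Substitution: /ð/ → /g/, giving /gudʃʒ/.
Under (C)V, the unsyllabifiable consonants are /d/, /ʃ/, /ʒ/ (no codas are permitted; onsets are limited to one consonant).
Each unlicensed consonant becomes the onset of a new syllable: /d/ → /di/, /ʃ/ → /ʃi/, /ʒ/ → /ʒi/.

gudiʃiʒi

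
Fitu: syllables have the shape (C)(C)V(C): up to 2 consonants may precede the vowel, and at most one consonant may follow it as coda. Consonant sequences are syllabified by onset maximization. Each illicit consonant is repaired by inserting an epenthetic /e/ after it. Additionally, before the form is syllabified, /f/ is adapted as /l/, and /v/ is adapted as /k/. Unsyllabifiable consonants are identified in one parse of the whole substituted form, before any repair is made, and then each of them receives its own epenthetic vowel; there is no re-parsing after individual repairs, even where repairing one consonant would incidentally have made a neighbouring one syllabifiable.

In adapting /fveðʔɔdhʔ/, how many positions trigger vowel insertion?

2

After substitution the input is /lkeðʔɔdhʔ/.
The unsyllabifiable consonants are /h/, /ʔ/; each receives one epenthetic vowel.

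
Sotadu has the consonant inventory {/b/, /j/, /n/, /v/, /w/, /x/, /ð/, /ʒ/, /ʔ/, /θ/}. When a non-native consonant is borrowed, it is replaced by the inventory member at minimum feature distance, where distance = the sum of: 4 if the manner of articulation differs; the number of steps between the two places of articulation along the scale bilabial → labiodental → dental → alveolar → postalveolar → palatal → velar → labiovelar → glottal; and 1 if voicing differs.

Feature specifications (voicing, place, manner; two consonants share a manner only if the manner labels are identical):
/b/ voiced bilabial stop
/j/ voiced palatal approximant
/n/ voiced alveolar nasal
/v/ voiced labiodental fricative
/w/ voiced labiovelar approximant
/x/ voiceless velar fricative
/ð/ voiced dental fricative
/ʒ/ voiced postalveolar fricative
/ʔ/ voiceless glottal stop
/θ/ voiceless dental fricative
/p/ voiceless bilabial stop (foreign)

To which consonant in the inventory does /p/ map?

/b/ is closest: same manner (stop), place distance 0 (bilabial→bilabial), voicing differs (+1); total 1. Next closest is /v/ at distance 6.

b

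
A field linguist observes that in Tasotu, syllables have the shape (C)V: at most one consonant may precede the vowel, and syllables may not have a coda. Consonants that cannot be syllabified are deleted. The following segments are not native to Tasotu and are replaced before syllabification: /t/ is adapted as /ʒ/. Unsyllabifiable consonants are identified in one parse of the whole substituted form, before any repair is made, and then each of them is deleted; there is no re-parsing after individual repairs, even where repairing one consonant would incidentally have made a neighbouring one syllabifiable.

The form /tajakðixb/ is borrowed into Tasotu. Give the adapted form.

ʒajaði

Substitution: /t/ → /ʒ/, giving /ʒajakðixb/.
Syllabifying with onset maximization leaves /k/, /x/, /b/ stranded (no codas are permitted; onsets are limited to one consonant).
Deleting the stranded consonants removes /k/, /x/, /b/.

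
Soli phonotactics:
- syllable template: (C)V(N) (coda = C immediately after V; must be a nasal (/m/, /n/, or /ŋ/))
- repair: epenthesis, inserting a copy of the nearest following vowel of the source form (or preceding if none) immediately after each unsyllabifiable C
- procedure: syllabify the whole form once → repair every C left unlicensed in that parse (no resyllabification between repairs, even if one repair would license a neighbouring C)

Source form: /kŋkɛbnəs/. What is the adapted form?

kɛŋɛkɛbənəsə

Under (C)V(N), the unsyllabifiable consonants are /k/, /ŋ/, /b/, /s/ (only a nasal (/m/, /n/, or /ŋ/) is licensed in coda position; onsets are limited to one consonant).
Inserting the epenthetic vowel yields /k/ → /kɛ/, /ŋ/ → /ŋɛ/, /b/ → /bə/, /s/ → /sə/.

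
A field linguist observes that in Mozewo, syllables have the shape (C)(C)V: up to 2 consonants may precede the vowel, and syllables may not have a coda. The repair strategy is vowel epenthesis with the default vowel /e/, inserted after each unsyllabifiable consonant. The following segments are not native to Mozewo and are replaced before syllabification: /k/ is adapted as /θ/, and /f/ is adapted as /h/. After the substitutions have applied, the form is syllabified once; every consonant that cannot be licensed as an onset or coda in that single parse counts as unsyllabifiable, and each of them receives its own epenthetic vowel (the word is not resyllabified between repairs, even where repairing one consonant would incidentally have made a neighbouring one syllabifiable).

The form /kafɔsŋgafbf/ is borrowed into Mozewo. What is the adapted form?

Substitution: /k/ → /θ/, /f/ → /h/, giving /θahɔsŋgahbh/.
The consonants /s/, /h/, /b/, /h/ cannot be parsed into a legal (C)(C)V syllable (no codas are permitted; onsets may contain at most 2 consonants).
Epenthesis after each stranded consonant: /s/ → /se/, /h/ → /he/, /b/ → /be/, /h/ → /he/.

θahɔseŋgahebehe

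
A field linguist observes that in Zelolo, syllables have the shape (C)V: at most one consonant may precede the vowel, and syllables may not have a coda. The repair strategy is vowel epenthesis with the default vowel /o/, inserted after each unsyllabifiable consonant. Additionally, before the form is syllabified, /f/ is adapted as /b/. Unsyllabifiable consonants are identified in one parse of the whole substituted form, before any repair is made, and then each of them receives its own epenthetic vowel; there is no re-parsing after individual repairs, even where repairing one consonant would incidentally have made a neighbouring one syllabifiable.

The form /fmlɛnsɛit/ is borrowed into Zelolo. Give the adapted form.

bomolɛnosɛito

Substitution: /f/ → /b/, giving /bmlɛnsɛit/.
Syllabifying with onset maximization leaves /b/, /m/, /n/, /t/ stranded (no codas are permitted; onsets are limited to one consonant).
Inserting the epenthetic vowel yields /b/ → /bo/, /m/ → /mo/, /n/ → /no/, /t/ → /to/.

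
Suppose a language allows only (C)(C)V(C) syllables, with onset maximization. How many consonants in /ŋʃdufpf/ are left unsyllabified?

Syllabifying with onset maximization leaves /ŋ/, /p/, /f/ stranded (at most one coda consonant is licensed; onsets may contain at most 2 consonants).

3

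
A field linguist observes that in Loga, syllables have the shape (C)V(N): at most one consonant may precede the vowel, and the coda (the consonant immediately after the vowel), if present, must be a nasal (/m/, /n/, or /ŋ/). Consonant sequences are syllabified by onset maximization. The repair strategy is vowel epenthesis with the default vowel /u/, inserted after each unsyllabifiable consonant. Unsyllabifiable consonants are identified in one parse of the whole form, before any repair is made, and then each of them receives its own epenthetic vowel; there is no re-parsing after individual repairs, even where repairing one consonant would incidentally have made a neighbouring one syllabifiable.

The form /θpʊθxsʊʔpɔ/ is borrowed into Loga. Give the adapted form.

The consonants /θ/, /θ/, /x/, /ʔ/ cannot be parsed into a legal (C)V(N) syllable (only a nasal (/m/, /n/, or /ŋ/) is licensed in coda position; onsets are limited to one consonant).
Epenthesis after each stranded consonant: /θ/ → /θu/, /θ/ → /θu/, /x/ → /xu/, /ʔ/ → /ʔu/.

θupʊθuxusʊʔupɔ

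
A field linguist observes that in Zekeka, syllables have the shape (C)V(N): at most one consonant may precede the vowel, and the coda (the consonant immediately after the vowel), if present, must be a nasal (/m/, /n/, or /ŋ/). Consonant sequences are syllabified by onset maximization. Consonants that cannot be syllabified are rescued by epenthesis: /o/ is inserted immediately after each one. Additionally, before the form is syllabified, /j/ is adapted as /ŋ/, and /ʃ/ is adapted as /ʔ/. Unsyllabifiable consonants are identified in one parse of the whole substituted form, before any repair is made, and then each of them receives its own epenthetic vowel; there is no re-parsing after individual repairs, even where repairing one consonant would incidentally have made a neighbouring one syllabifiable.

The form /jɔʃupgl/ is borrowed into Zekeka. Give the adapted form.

ŋɔʔupogolo

Substitution: /j/ → /ŋ/, /ʃ/ → /ʔ/, giving /ŋɔʔupgl/.
Syllabifying with onset maximization leaves /p/, /g/, /l/ stranded (only a nasal (/m/, /n/, or /ŋ/) is licensed in coda position; onsets are limited to one consonant).
Each unlicensed consonant becomes the onset of a new syllable: /p/ → /po/, /g/ → /go/, /l/ → /lo/.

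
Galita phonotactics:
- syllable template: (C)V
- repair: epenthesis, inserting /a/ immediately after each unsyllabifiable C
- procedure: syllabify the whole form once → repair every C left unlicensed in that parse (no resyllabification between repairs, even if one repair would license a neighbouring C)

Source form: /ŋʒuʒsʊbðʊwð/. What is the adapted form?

Under (C)V, the unsyllabifiable consonants are /ŋ/, /ʒ/, /b/, /w/, /ð/ (no codas are permitted; onsets are limited to one consonant).
Epenthesis after each stranded consonant: /ŋ/ → /ŋa/, /ʒ/ → /ʒa/, /b/ → /ba/, /w/ → /wa/, /ð/ → /ða/.

ŋaʒuʒasʊbaðʊwaða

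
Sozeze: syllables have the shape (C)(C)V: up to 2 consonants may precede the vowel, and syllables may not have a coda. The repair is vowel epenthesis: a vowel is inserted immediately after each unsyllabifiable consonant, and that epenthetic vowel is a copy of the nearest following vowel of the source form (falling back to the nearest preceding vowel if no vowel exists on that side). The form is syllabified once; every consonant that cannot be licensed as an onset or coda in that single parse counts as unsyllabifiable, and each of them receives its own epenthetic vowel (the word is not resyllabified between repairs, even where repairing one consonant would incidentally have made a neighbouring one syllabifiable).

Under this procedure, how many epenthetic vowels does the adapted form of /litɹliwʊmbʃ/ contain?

The unsyllabifiable consonants are /t/, /m/, /b/, /ʃ/; each receives one epenthetic vowel.

4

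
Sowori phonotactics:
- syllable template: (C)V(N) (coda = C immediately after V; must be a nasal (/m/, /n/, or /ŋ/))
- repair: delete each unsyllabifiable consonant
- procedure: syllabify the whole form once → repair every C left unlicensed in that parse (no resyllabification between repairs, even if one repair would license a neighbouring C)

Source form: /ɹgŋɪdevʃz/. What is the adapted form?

Under (C)V(N), the unsyllabifiable consonants are /ɹ/, /g/, /v/, /ʃ/, /z/ (only a nasal (/m/, /n/, or /ŋ/) is licensed in coda position; onsets are limited to one consonant).
Each unlicensed consonant is deleted: /ɹ/, /g/, /v/, /ʃ/, /z/.

ŋɪde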